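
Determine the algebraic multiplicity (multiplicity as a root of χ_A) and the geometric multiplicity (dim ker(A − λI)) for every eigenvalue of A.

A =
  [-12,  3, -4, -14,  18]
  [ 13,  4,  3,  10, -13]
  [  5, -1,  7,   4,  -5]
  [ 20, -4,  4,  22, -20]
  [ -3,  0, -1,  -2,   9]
λ = 6: alg = 5, geom = 3

Step 1 — factor the characteristic polynomial to read off the algebraic multiplicities:
  χ_A(x) = (x - 6)^5

Step 2 — compute geometric multiplicities via the rank-nullity identity g(λ) = n − rank(A − λI):
  rank(A − (6)·I) = 2, so dim ker(A − (6)·I) = n − 2 = 3

Summary:
  λ = 6: algebraic multiplicity = 5, geometric multiplicity = 3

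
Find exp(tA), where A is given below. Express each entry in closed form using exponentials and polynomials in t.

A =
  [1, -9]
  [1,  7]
e^{tA} =
  [-3*t*exp(4*t) + exp(4*t), -9*t*exp(4*t)]
  [t*exp(4*t), 3*t*exp(4*t) + exp(4*t)]

Strategy: write A = P · J · P⁻¹ where J is a Jordan canonical form, so e^{tA} = P · e^{tJ} · P⁻¹, and e^{tJ} can be computed block-by-block.

A has Jordan form
J =
  [4, 1]
  [0, 4]
(up to reordering of blocks).

Per-block formulas:
  For a 2×2 Jordan block J_2(4): exp(t · J_2(4)) = e^(4t)·(I + t·N), where N is the 2×2 nilpotent shift.

After assembling e^{tJ} and conjugating by P, we get:

e^{tA} =
  [-3*t*exp(4*t) + exp(4*t), -9*t*exp(4*t)]
  [t*exp(4*t), 3*t*exp(4*t) + exp(4*t)]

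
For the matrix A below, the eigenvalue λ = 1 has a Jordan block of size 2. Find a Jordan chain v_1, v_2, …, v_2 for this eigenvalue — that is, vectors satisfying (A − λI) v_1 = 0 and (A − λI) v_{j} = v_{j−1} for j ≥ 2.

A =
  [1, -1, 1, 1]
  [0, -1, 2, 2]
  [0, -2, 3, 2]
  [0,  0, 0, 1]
A Jordan chain for λ = 1 of length 2:
v_1 = (-1, -2, -2, 0)ᵀ
v_2 = (0, 1, 0, 0)ᵀ

Let N = A − (1)·I. We want v_2 with N^2 v_2 = 0 but N^1 v_2 ≠ 0; then v_{j-1} := N · v_j for j = 2, …, 2.

Pick v_2 = (0, 1, 0, 0)ᵀ.
Then v_1 = N · v_2 = (-1, -2, -2, 0)ᵀ.

Sanity check: (A − (1)·I) v_1 = (0, 0, 0, 0)ᵀ = 0. ✓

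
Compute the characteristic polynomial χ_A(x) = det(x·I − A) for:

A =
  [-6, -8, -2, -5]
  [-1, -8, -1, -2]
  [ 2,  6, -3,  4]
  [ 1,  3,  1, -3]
x^4 + 20*x^3 + 150*x^2 + 500*x + 625

Expanding det(x·I − A) (e.g. by cofactor expansion or by noting that A is similar to its Jordan form J, which has the same characteristic polynomial as A) gives
  χ_A(x) = x^4 + 20*x^3 + 150*x^2 + 500*x + 625
which factors as (x + 5)^4. The eigenvalues (with algebraic multiplicities) are λ = -5 with multiplicity 4.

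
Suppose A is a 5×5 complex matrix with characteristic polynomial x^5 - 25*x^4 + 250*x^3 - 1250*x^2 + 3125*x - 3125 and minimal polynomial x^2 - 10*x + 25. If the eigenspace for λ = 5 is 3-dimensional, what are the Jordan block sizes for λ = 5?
Block sizes for λ = 5: [2, 2, 1]

Step 1 — from the characteristic polynomial, algebraic multiplicity of λ = 5 is 5. From dim ker(A − (5)·I) = 3, there are exactly 3 Jordan blocks for λ = 5.
Step 2 — from the minimal polynomial, the factor (x − 5)^2 tells us the largest block for λ = 5 has size 2.
Step 3 — with total size 5, 3 blocks, and largest block 2, the block sizes (in nonincreasing order) are [2, 2, 1].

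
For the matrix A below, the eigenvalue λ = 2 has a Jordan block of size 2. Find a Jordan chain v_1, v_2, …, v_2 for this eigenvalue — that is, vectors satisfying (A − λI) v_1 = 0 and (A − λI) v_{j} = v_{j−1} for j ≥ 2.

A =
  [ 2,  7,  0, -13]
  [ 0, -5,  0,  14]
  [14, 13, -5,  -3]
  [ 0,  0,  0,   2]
A Jordan chain for λ = 2 of length 2:
v_1 = (-2, 0, -4, 0)ᵀ
v_2 = (3, -4, 0, -2)ᵀ

Let N = A − (2)·I. We want v_2 with N^2 v_2 = 0 but N^1 v_2 ≠ 0; then v_{j-1} := N · v_j for j = 2, …, 2.

Pick v_2 = (3, -4, 0, -2)ᵀ.
Then v_1 = N · v_2 = (-2, 0, -4, 0)ᵀ.

Sanity check: (A − (2)·I) v_1 = (0, 0, 0, 0)ᵀ = 0. ✓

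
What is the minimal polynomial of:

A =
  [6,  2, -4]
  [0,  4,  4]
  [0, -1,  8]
x^2 - 12*x + 36

The characteristic polynomial is χ_A(x) = (x - 6)^3, so the eigenvalues are known. The minimal polynomial is
  m_A(x) = Π_λ (x − λ)^{k_λ}
where k_λ is the size of the *largest* Jordan block for λ (equivalently, the smallest k with (A − λI)^k v = 0 for every generalised eigenvector v of λ).

  λ = 6: largest Jordan block has size 2, contributing (x − 6)^2

So m_A(x) = (x - 6)^2 = x^2 - 12*x + 36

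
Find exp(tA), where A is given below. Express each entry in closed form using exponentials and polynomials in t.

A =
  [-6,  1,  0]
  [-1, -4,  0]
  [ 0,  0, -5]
e^{tA} =
  [-t*exp(-5*t) + exp(-5*t), t*exp(-5*t), 0]
  [-t*exp(-5*t), t*exp(-5*t) + exp(-5*t), 0]
  [0, 0, exp(-5*t)]

Strategy: write A = P · J · P⁻¹ where J is a Jordan canonical form, so e^{tA} = P · e^{tJ} · P⁻¹, and e^{tJ} can be computed block-by-block.

A has Jordan form
J =
  [-5,  1,  0]
  [ 0, -5,  0]
  [ 0,  0, -5]
(up to reordering of blocks).

Per-block formulas:
  For a 1×1 block at λ = -5: exp(t · [-5]) = [e^(-5t)].
  For a 2×2 Jordan block J_2(-5): exp(t · J_2(-5)) = e^(-5t)·(I + t·N), where N is the 2×2 nilpotent shift.

After assembling e^{tJ} and conjugating by P, we get:

e^{tA} =
  [-t*exp(-5*t) + exp(-5*t), t*exp(-5*t), 0]
  [-t*exp(-5*t), t*exp(-5*t) + exp(-5*t), 0]
  [0, 0, exp(-5*t)]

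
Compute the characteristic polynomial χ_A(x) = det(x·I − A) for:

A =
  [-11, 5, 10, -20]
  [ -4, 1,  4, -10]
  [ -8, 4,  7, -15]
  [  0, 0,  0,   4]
x^4 - x^3 - 9*x^2 - 11*x - 4

Expanding det(x·I − A) (e.g. by cofactor expansion or by noting that A is similar to its Jordan form J, which has the same characteristic polynomial as A) gives
  χ_A(x) = x^4 - x^3 - 9*x^2 - 11*x - 4
which factors as (x - 4)*(x + 1)^3. The eigenvalues (with algebraic multiplicities) are λ = -1 with multiplicity 3, λ = 4 with multiplicity 1.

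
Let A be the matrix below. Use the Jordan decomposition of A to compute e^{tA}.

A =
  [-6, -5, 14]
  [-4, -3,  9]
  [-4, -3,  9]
e^{tA} =
  [1 - 6*t, 3*t^2/2 - 5*t, -3*t^2/2 + 14*t]
  [-4*t, t^2 - 3*t + 1, -t^2 + 9*t]
  [-4*t, t^2 - 3*t, -t^2 + 9*t + 1]

Strategy: write A = P · J · P⁻¹ where J is a Jordan canonical form, so e^{tA} = P · e^{tJ} · P⁻¹, and e^{tJ} can be computed block-by-block.

A has Jordan form
J =
  [0, 1, 0]
  [0, 0, 1]
  [0, 0, 0]
(up to reordering of blocks).

Per-block formulas:
  For a 3×3 Jordan block J_3(0): exp(t · J_3(0)) = e^(0t)·(I + t·N + (t^2/2)·N^2), where N is the 3×3 nilpotent shift.

After assembling e^{tJ} and conjugating by P, we get:

e^{tA} =
  [1 - 6*t, 3*t^2/2 - 5*t, -3*t^2/2 + 14*t]
  [-4*t, t^2 - 3*t + 1, -t^2 + 9*t]
  [-4*t, t^2 - 3*t, -t^2 + 9*t + 1]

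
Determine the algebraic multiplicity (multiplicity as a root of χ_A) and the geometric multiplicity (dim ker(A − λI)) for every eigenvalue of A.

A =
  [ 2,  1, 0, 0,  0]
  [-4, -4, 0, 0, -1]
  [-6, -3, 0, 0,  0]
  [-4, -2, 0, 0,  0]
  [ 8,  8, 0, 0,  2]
λ = 0: alg = 5, geom = 3

Step 1 — factor the characteristic polynomial to read off the algebraic multiplicities:
  χ_A(x) = x^5

Step 2 — compute geometric multiplicities via the rank-nullity identity g(λ) = n − rank(A − λI):
  rank(A − (0)·I) = 2, so dim ker(A − (0)·I) = n − 2 = 3

Summary:
  λ = 0: algebraic multiplicity = 5, geometric multiplicity = 3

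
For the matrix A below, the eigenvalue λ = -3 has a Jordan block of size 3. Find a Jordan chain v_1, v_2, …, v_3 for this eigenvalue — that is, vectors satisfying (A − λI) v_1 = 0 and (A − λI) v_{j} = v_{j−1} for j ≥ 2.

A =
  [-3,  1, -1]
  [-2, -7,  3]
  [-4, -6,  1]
A Jordan chain for λ = -3 of length 3:
v_1 = (2, -4, -4)ᵀ
v_2 = (0, -2, -4)ᵀ
v_3 = (1, 0, 0)ᵀ

Let N = A − (-3)·I. We want v_3 with N^3 v_3 = 0 but N^2 v_3 ≠ 0; then v_{j-1} := N · v_j for j = 3, …, 2.

Pick v_3 = (1, 0, 0)ᵀ.
Then v_2 = N · v_3 = (0, -2, -4)ᵀ.
Then v_1 = N · v_2 = (2, -4, -4)ᵀ.

Sanity check: (A − (-3)·I) v_1 = (0, 0, 0)ᵀ = 0. ✓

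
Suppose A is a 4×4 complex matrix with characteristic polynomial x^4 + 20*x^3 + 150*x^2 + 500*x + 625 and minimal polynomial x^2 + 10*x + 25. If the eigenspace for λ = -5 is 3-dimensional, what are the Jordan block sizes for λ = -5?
Block sizes for λ = -5: [2, 1, 1]

Step 1 — from the characteristic polynomial, algebraic multiplicity of λ = -5 is 4. From dim ker(A − (-5)·I) = 3, there are exactly 3 Jordan blocks for λ = -5.
Step 2 — from the minimal polynomial, the factor (x + 5)^2 tells us the largest block for λ = -5 has size 2.
Step 3 — with total size 4, 3 blocks, and largest block 2, the block sizes (in nonincreasing order) are [2, 1, 1].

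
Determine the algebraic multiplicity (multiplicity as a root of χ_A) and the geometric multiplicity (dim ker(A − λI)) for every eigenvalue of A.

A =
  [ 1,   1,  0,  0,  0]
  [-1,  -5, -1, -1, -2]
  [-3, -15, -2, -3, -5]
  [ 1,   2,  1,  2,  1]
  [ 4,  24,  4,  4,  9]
λ = 1: alg = 5, geom = 2

Step 1 — factor the characteristic polynomial to read off the algebraic multiplicities:
  χ_A(x) = (x - 1)^5

Step 2 — compute geometric multiplicities via the rank-nullity identity g(λ) = n − rank(A − λI):
  rank(A − (1)·I) = 3, so dim ker(A − (1)·I) = n − 3 = 2

Summary:
  λ = 1: algebraic multiplicity = 5, geometric multiplicity = 2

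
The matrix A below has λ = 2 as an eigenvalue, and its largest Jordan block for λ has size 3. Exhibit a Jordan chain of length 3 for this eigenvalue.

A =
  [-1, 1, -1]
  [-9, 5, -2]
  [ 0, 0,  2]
A Jordan chain for λ = 2 of length 3:
v_1 = (1, 3, 0)ᵀ
v_2 = (-1, -2, 0)ᵀ
v_3 = (0, 0, 1)ᵀ

Let N = A − (2)·I. We want v_3 with N^3 v_3 = 0 but N^2 v_3 ≠ 0; then v_{j-1} := N · v_j for j = 3, …, 2.

Pick v_3 = (0, 0, 1)ᵀ.
Then v_2 = N · v_3 = (-1, -2, 0)ᵀ.
Then v_1 = N · v_2 = (1, 3, 0)ᵀ.

Sanity check: (A − (2)·I) v_1 = (0, 0, 0)ᵀ = 0. ✓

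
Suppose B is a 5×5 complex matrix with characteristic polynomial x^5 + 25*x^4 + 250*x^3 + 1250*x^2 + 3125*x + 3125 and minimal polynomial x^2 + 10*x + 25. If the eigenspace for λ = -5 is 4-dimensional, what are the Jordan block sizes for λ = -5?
Block sizes for λ = -5: [2, 1, 1, 1]

Step 1 — from the characteristic polynomial, algebraic multiplicity of λ = -5 is 5. From dim ker(B − (-5)·I) = 4, there are exactly 4 Jordan blocks for λ = -5.
Step 2 — from the minimal polynomial, the factor (x + 5)^2 tells us the largest block for λ = -5 has size 2.
Step 3 — with total size 5, 4 blocks, and largest block 2, the block sizes (in nonincreasing order) are [2, 1, 1, 1].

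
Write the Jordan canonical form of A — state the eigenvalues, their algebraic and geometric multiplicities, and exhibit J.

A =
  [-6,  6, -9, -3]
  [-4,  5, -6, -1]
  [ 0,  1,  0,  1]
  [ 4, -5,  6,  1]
J_2(0) ⊕ J_2(0)

The characteristic polynomial is
  det(x·I − A) = x^4

Eigenvalues and multiplicities (the geometric multiplicity of λ is n − rank(A − λI), which equals the number of Jordan blocks for λ):
  λ = 0: algebraic multiplicity = 4, geometric multiplicity = 2

Determining the block sizes for each eigenvalue:
  λ = 0: with am = 4 and gm = 2, the partition is not yet determined (e.g. several partitions of 4 into 2 parts exist). Let N = A − (0)·I. Computing rank(N^1) = 2, rank(N^2) = 0; the number of blocks of size ≥ j is rank(N^{j−1}) − rank(N^j), giving [2, 2]. So we have 2 block(s) of size 2 → block sizes [2, 2]

Assembling the blocks gives a Jordan form
J =
  [0, 1, 0, 0]
  [0, 0, 0, 0]
  [0, 0, 0, 1]
  [0, 0, 0, 0]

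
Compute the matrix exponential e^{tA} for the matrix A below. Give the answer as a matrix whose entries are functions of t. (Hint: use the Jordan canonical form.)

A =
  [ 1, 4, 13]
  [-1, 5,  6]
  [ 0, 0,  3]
e^{tA} =
  [-2*t*exp(3*t) + exp(3*t), 4*t*exp(3*t), -t^2*exp(3*t) + 13*t*exp(3*t)]
  [-t*exp(3*t), 2*t*exp(3*t) + exp(3*t), -t^2*exp(3*t)/2 + 6*t*exp(3*t)]
  [0, 0, exp(3*t)]

Strategy: write A = P · J · P⁻¹ where J is a Jordan canonical form, so e^{tA} = P · e^{tJ} · P⁻¹, and e^{tJ} can be computed block-by-block.

A has Jordan form
J =
  [3, 1, 0]
  [0, 3, 1]
  [0, 0, 3]
(up to reordering of blocks).

Per-block formulas:
  For a 3×3 Jordan block J_3(3): exp(t · J_3(3)) = e^(3t)·(I + t·N + (t^2/2)·N^2), where N is the 3×3 nilpotent shift.

After assembling e^{tJ} and conjugating by P, we get:

e^{tA} =
  [-2*t*exp(3*t) + exp(3*t), 4*t*exp(3*t), -t^2*exp(3*t) + 13*t*exp(3*t)]
  [-t*exp(3*t), 2*t*exp(3*t) + exp(3*t), -t^2*exp(3*t)/2 + 6*t*exp(3*t)]
  [0, 0, exp(3*t)]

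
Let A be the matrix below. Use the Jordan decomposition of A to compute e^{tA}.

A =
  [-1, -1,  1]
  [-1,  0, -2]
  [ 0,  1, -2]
e^{tA} =
  [t^2*exp(-t)/2 + exp(-t), -t*exp(-t), t^2*exp(-t)/2 + t*exp(-t)]
  [-t^2*exp(-t)/2 - t*exp(-t), t*exp(-t) + exp(-t), -t^2*exp(-t)/2 - 2*t*exp(-t)]
  [-t^2*exp(-t)/2, t*exp(-t), -t^2*exp(-t)/2 - t*exp(-t) + exp(-t)]

Strategy: write A = P · J · P⁻¹ where J is a Jordan canonical form, so e^{tA} = P · e^{tJ} · P⁻¹, and e^{tJ} can be computed block-by-block.

A has Jordan form
J =
  [-1,  1,  0]
  [ 0, -1,  1]
  [ 0,  0, -1]
(up to reordering of blocks).

Per-block formulas:
  For a 3×3 Jordan block J_3(-1): exp(t · J_3(-1)) = e^(-1t)·(I + t·N + (t^2/2)·N^2), where N is the 3×3 nilpotent shift.

After assembling e^{tJ} and conjugating by P, we get:

e^{tA} =
  [t^2*exp(-t)/2 + exp(-t), -t*exp(-t), t^2*exp(-t)/2 + t*exp(-t)]
  [-t^2*exp(-t)/2 - t*exp(-t), t*exp(-t) + exp(-t), -t^2*exp(-t)/2 - 2*t*exp(-t)]
  [-t^2*exp(-t)/2, t*exp(-t), -t^2*exp(-t)/2 - t*exp(-t) + exp(-t)]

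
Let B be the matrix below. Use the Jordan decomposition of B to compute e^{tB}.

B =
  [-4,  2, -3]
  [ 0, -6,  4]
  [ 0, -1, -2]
e^{tB} =
  [exp(-4*t), -t^2*exp(-4*t)/2 + 2*t*exp(-4*t), t^2*exp(-4*t) - 3*t*exp(-4*t)]
  [0, -2*t*exp(-4*t) + exp(-4*t), 4*t*exp(-4*t)]
  [0, -t*exp(-4*t), 2*t*exp(-4*t) + exp(-4*t)]

Strategy: write B = P · J · P⁻¹ where J is a Jordan canonical form, so e^{tB} = P · e^{tJ} · P⁻¹, and e^{tJ} can be computed block-by-block.

B has Jordan form
J =
  [-4,  1,  0]
  [ 0, -4,  1]
  [ 0,  0, -4]
(up to reordering of blocks).

Per-block formulas:
  For a 3×3 Jordan block J_3(-4): exp(t · J_3(-4)) = e^(-4t)·(I + t·N + (t^2/2)·N^2), where N is the 3×3 nilpotent shift.

After assembling e^{tJ} and conjugating by P, we get:

e^{tB} =
  [exp(-4*t), -t^2*exp(-4*t)/2 + 2*t*exp(-4*t), t^2*exp(-4*t) - 3*t*exp(-4*t)]
  [0, -2*t*exp(-4*t) + exp(-4*t), 4*t*exp(-4*t)]
  [0, -t*exp(-4*t), 2*t*exp(-4*t) + exp(-4*t)]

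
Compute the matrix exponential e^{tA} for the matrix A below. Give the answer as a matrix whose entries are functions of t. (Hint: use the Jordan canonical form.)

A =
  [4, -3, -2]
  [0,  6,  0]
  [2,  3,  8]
e^{tA} =
  [-2*t*exp(6*t) + exp(6*t), -3*t*exp(6*t), -2*t*exp(6*t)]
  [0, exp(6*t), 0]
  [2*t*exp(6*t), 3*t*exp(6*t), 2*t*exp(6*t) + exp(6*t)]

Strategy: write A = P · J · P⁻¹ where J is a Jordan canonical form, so e^{tA} = P · e^{tJ} · P⁻¹, and e^{tJ} can be computed block-by-block.

A has Jordan form
J =
  [6, 1, 0]
  [0, 6, 0]
  [0, 0, 6]
(up to reordering of blocks).

Per-block formulas:
  For a 2×2 Jordan block J_2(6): exp(t · J_2(6)) = e^(6t)·(I + t·N), where N is the 2×2 nilpotent shift.
  For a 1×1 block at λ = 6: exp(t · [6]) = [e^(6t)].

After assembling e^{tJ} and conjugating by P, we get:

e^{tA} =
  [-2*t*exp(6*t) + exp(6*t), -3*t*exp(6*t), -2*t*exp(6*t)]
  [0, exp(6*t), 0]
  [2*t*exp(6*t), 3*t*exp(6*t), 2*t*exp(6*t) + exp(6*t)]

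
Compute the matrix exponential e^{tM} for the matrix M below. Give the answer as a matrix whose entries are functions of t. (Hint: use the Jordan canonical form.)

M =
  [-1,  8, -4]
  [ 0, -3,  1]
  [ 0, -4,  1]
e^{tM} =
  [exp(-t), 8*t*exp(-t), -4*t*exp(-t)]
  [0, -2*t*exp(-t) + exp(-t), t*exp(-t)]
  [0, -4*t*exp(-t), 2*t*exp(-t) + exp(-t)]

Strategy: write M = P · J · P⁻¹ where J is a Jordan canonical form, so e^{tM} = P · e^{tJ} · P⁻¹, and e^{tJ} can be computed block-by-block.

M has Jordan form
J =
  [-1,  1,  0]
  [ 0, -1,  0]
  [ 0,  0, -1]
(up to reordering of blocks).

Per-block formulas:
  For a 2×2 Jordan block J_2(-1): exp(t · J_2(-1)) = e^(-1t)·(I + t·N), where N is the 2×2 nilpotent shift.
  For a 1×1 block at λ = -1: exp(t · [-1]) = [e^(-1t)].

After assembling e^{tJ} and conjugating by P, we get:

e^{tM} =
  [exp(-t), 8*t*exp(-t), -4*t*exp(-t)]
  [0, -2*t*exp(-t) + exp(-t), t*exp(-t)]
  [0, -4*t*exp(-t), 2*t*exp(-t) + exp(-t)]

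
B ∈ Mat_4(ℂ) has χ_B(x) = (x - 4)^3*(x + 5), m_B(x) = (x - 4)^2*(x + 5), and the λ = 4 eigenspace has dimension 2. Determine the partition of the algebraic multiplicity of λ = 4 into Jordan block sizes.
Block sizes for λ = 4: [2, 1]

Step 1 — from the characteristic polynomial, algebraic multiplicity of λ = 4 is 3. From dim ker(B − (4)·I) = 2, there are exactly 2 Jordan blocks for λ = 4.
Step 2 — from the minimal polynomial, the factor (x − 4)^2 tells us the largest block for λ = 4 has size 2.
Step 3 — with total size 3, 2 blocks, and largest block 2, the block sizes (in nonincreasing order) are [2, 1].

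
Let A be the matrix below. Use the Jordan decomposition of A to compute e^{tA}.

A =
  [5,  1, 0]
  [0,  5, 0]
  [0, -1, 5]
e^{tA} =
  [exp(5*t), t*exp(5*t), 0]
  [0, exp(5*t), 0]
  [0, -t*exp(5*t), exp(5*t)]

Strategy: write A = P · J · P⁻¹ where J is a Jordan canonical form, so e^{tA} = P · e^{tJ} · P⁻¹, and e^{tJ} can be computed block-by-block.

A has Jordan form
J =
  [5, 1, 0]
  [0, 5, 0]
  [0, 0, 5]
(up to reordering of blocks).

Per-block formulas:
  For a 2×2 Jordan block J_2(5): exp(t · J_2(5)) = e^(5t)·(I + t·N), where N is the 2×2 nilpotent shift.
  For a 1×1 block at λ = 5: exp(t · [5]) = [e^(5t)].

After assembling e^{tJ} and conjugating by P, we get:

e^{tA} =
  [exp(5*t), t*exp(5*t), 0]
  [0, exp(5*t), 0]
  [0, -t*exp(5*t), exp(5*t)]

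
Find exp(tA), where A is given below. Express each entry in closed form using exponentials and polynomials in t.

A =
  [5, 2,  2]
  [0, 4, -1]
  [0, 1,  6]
e^{tA} =
  [exp(5*t), 2*t*exp(5*t), 2*t*exp(5*t)]
  [0, -t*exp(5*t) + exp(5*t), -t*exp(5*t)]
  [0, t*exp(5*t), t*exp(5*t) + exp(5*t)]

Strategy: write A = P · J · P⁻¹ where J is a Jordan canonical form, so e^{tA} = P · e^{tJ} · P⁻¹, and e^{tJ} can be computed block-by-block.

A has Jordan form
J =
  [5, 1, 0]
  [0, 5, 0]
  [0, 0, 5]
(up to reordering of blocks).

Per-block formulas:
  For a 2×2 Jordan block J_2(5): exp(t · J_2(5)) = e^(5t)·(I + t·N), where N is the 2×2 nilpotent shift.
  For a 1×1 block at λ = 5: exp(t · [5]) = [e^(5t)].

After assembling e^{tJ} and conjugating by P, we get:

e^{tA} =
  [exp(5*t), 2*t*exp(5*t), 2*t*exp(5*t)]
  [0, -t*exp(5*t) + exp(5*t), -t*exp(5*t)]
  [0, t*exp(5*t), t*exp(5*t) + exp(5*t)]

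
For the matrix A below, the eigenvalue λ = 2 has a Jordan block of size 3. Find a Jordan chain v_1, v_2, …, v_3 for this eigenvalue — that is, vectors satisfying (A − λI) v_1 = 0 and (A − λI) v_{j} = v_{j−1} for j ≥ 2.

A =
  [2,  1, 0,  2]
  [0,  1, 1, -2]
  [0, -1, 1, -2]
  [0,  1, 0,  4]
A Jordan chain for λ = 2 of length 3:
v_1 = (1, -2, 0, 1)ᵀ
v_2 = (1, -1, -1, 1)ᵀ
v_3 = (0, 1, 0, 0)ᵀ

Let N = A − (2)·I. We want v_3 with N^3 v_3 = 0 but N^2 v_3 ≠ 0; then v_{j-1} := N · v_j for j = 3, …, 2.

Pick v_3 = (0, 1, 0, 0)ᵀ.
Then v_2 = N · v_3 = (1, -1, -1, 1)ᵀ.
Then v_1 = N · v_2 = (1, -2, 0, 1)ᵀ.

Sanity check: (A − (2)·I) v_1 = (0, 0, 0, 0)ᵀ = 0. ✓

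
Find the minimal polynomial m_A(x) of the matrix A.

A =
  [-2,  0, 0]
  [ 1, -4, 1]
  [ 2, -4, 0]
x^2 + 4*x + 4

The characteristic polynomial is χ_A(x) = (x + 2)^3, so the eigenvalues are known. The minimal polynomial is
  m_A(x) = Π_λ (x − λ)^{k_λ}
where k_λ is the size of the *largest* Jordan block for λ (equivalently, the smallest k with (A − λI)^k v = 0 for every generalised eigenvector v of λ).

  λ = -2: largest Jordan block has size 2, contributing (x + 2)^2

So m_A(x) = (x + 2)^2 = x^2 + 4*x + 4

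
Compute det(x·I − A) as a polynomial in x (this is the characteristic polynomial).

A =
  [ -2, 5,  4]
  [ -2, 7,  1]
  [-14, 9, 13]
x^3 - 18*x^2 + 108*x - 216

Expanding det(x·I − A) (e.g. by cofactor expansion or by noting that A is similar to its Jordan form J, which has the same characteristic polynomial as A) gives
  χ_A(x) = x^3 - 18*x^2 + 108*x - 216
which factors as (x - 6)^3. The eigenvalues (with algebraic multiplicities) are λ = 6 with multiplicity 3.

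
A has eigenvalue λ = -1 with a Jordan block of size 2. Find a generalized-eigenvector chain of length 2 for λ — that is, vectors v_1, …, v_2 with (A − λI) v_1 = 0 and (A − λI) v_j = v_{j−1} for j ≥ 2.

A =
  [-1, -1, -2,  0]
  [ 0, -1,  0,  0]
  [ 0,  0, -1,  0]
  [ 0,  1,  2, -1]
A Jordan chain for λ = -1 of length 2:
v_1 = (-1, 0, 0, 1)ᵀ
v_2 = (0, 1, 0, 0)ᵀ

Let N = A − (-1)·I. We want v_2 with N^2 v_2 = 0 but N^1 v_2 ≠ 0; then v_{j-1} := N · v_j for j = 2, …, 2.

Pick v_2 = (0, 1, 0, 0)ᵀ.
Then v_1 = N · v_2 = (-1, 0, 0, 1)ᵀ.

Sanity check: (A − (-1)·I) v_1 = (0, 0, 0, 0)ᵀ = 0. ✓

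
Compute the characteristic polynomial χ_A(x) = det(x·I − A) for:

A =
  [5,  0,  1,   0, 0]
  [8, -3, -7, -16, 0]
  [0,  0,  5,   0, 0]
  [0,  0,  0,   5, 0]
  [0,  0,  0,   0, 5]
x^5 - 17*x^4 + 90*x^3 - 50*x^2 - 875*x + 1875

Expanding det(x·I − A) (e.g. by cofactor expansion or by noting that A is similar to its Jordan form J, which has the same characteristic polynomial as A) gives
  χ_A(x) = x^5 - 17*x^4 + 90*x^3 - 50*x^2 - 875*x + 1875
which factors as (x - 5)^4*(x + 3). The eigenvalues (with algebraic multiplicities) are λ = -3 with multiplicity 1, λ = 5 with multiplicity 4.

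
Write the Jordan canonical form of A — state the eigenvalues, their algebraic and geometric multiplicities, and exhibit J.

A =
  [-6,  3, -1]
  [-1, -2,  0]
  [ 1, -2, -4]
J_3(-4)

The characteristic polynomial is
  det(x·I − A) = x^3 + 12*x^2 + 48*x + 64 = (x + 4)^3

Eigenvalues and multiplicities (the geometric multiplicity of λ is n − rank(A − λI), which equals the number of Jordan blocks for λ):
  λ = -4: algebraic multiplicity = 3, geometric multiplicity = 1

Determining the block sizes for each eigenvalue:
  λ = -4: one block (gm = 1), so the single block has size am = 3 → block sizes [3]

Assembling the blocks gives a Jordan form
J =
  [-4,  1,  0]
  [ 0, -4,  1]
  [ 0,  0, -4]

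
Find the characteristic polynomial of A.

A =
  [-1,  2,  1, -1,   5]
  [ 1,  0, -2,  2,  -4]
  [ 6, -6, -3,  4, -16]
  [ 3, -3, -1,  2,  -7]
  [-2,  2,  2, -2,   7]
x^5 - 5*x^4 + 10*x^3 - 10*x^2 + 5*x - 1

Expanding det(x·I − A) (e.g. by cofactor expansion or by noting that A is similar to its Jordan form J, which has the same characteristic polynomial as A) gives
  χ_A(x) = x^5 - 5*x^4 + 10*x^3 - 10*x^2 + 5*x - 1
which factors as (x - 1)^5. The eigenvalues (with algebraic multiplicities) are λ = 1 with multiplicity 5.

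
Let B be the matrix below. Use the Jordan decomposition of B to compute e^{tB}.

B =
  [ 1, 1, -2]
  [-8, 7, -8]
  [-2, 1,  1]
e^{tB} =
  [-2*t*exp(3*t) + exp(3*t), t*exp(3*t), -2*t*exp(3*t)]
  [-8*t*exp(3*t), 4*t*exp(3*t) + exp(3*t), -8*t*exp(3*t)]
  [-2*t*exp(3*t), t*exp(3*t), -2*t*exp(3*t) + exp(3*t)]

Strategy: write B = P · J · P⁻¹ where J is a Jordan canonical form, so e^{tB} = P · e^{tJ} · P⁻¹, and e^{tJ} can be computed block-by-block.

B has Jordan form
J =
  [3, 1, 0]
  [0, 3, 0]
  [0, 0, 3]
(up to reordering of blocks).

Per-block formulas:
  For a 2×2 Jordan block J_2(3): exp(t · J_2(3)) = e^(3t)·(I + t·N), where N is the 2×2 nilpotent shift.
  For a 1×1 block at λ = 3: exp(t · [3]) = [e^(3t)].

After assembling e^{tJ} and conjugating by P, we get:

e^{tB} =
  [-2*t*exp(3*t) + exp(3*t), t*exp(3*t), -2*t*exp(3*t)]
  [-8*t*exp(3*t), 4*t*exp(3*t) + exp(3*t), -8*t*exp(3*t)]
  [-2*t*exp(3*t), t*exp(3*t), -2*t*exp(3*t) + exp(3*t)]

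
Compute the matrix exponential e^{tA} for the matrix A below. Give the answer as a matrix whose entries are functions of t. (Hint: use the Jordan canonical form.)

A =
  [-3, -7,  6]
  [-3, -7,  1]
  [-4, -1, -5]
e^{tA} =
  [t^2*exp(-5*t)/2 + 2*t*exp(-5*t) + exp(-5*t), -3*t^2*exp(-5*t) - 7*t*exp(-5*t), 5*t^2*exp(-5*t)/2 + 6*t*exp(-5*t)]
  [-2*t^2*exp(-5*t) - 3*t*exp(-5*t), 12*t^2*exp(-5*t) - 2*t*exp(-5*t) + exp(-5*t), -10*t^2*exp(-5*t) + t*exp(-5*t)]
  [-5*t^2*exp(-5*t)/2 - 4*t*exp(-5*t), 15*t^2*exp(-5*t) - t*exp(-5*t), -25*t^2*exp(-5*t)/2 + exp(-5*t)]

Strategy: write A = P · J · P⁻¹ where J is a Jordan canonical form, so e^{tA} = P · e^{tJ} · P⁻¹, and e^{tJ} can be computed block-by-block.

A has Jordan form
J =
  [-5,  1,  0]
  [ 0, -5,  1]
  [ 0,  0, -5]
(up to reordering of blocks).

Per-block formulas:
  For a 3×3 Jordan block J_3(-5): exp(t · J_3(-5)) = e^(-5t)·(I + t·N + (t^2/2)·N^2), where N is the 3×3 nilpotent shift.

After assembling e^{tJ} and conjugating by P, we get:

e^{tA} =
  [t^2*exp(-5*t)/2 + 2*t*exp(-5*t) + exp(-5*t), -3*t^2*exp(-5*t) - 7*t*exp(-5*t), 5*t^2*exp(-5*t)/2 + 6*t*exp(-5*t)]
  [-2*t^2*exp(-5*t) - 3*t*exp(-5*t), 12*t^2*exp(-5*t) - 2*t*exp(-5*t) + exp(-5*t), -10*t^2*exp(-5*t) + t*exp(-5*t)]
  [-5*t^2*exp(-5*t)/2 - 4*t*exp(-5*t), 15*t^2*exp(-5*t) - t*exp(-5*t), -25*t^2*exp(-5*t)/2 + exp(-5*t)]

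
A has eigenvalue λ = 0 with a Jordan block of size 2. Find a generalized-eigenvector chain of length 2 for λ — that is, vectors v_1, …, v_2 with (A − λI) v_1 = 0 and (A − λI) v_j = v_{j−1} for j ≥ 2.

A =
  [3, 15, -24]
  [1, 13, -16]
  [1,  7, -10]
A Jordan chain for λ = 0 of length 2:
v_1 = (3, 1, 1)ᵀ
v_2 = (1, 0, 0)ᵀ

Let N = A − (0)·I. We want v_2 with N^2 v_2 = 0 but N^1 v_2 ≠ 0; then v_{j-1} := N · v_j for j = 2, …, 2.

Pick v_2 = (1, 0, 0)ᵀ.
Then v_1 = N · v_2 = (3, 1, 1)ᵀ.

Sanity check: (A − (0)·I) v_1 = (0, 0, 0)ᵀ = 0. ✓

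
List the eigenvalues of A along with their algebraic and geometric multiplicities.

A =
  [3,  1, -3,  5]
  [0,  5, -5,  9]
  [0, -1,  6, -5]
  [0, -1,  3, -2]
λ = 3: alg = 4, geom = 2

Step 1 — factor the characteristic polynomial to read off the algebraic multiplicities:
  χ_A(x) = (x - 3)^4

Step 2 — compute geometric multiplicities via the rank-nullity identity g(λ) = n − rank(A − λI):
  rank(A − (3)·I) = 2, so dim ker(A − (3)·I) = n − 2 = 2

Summary:
  λ = 3: algebraic multiplicity = 4, geometric multiplicity = 2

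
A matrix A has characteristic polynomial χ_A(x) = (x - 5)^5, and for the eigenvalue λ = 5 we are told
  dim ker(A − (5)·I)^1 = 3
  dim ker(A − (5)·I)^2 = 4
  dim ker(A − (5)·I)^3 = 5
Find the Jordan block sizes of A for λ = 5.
Block sizes for λ = 5: [3, 1, 1]

From the dimensions of kernels of powers, the number of Jordan blocks of size at least j is d_j − d_{j−1} where d_j = dim ker(N^j) (with d_0 = 0). Computing the differences gives [3, 1, 1].
The number of blocks of size exactly k is (#blocks of size ≥ k) − (#blocks of size ≥ k + 1), so the partition is: 2 block(s) of size 1, 1 block(s) of size 3.
In nonincreasing order the block sizes are [3, 1, 1].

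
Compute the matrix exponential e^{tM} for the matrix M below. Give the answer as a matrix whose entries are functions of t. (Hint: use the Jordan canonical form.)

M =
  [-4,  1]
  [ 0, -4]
e^{tM} =
  [exp(-4*t), t*exp(-4*t)]
  [0, exp(-4*t)]

Strategy: write M = P · J · P⁻¹ where J is a Jordan canonical form, so e^{tM} = P · e^{tJ} · P⁻¹, and e^{tJ} can be computed block-by-block.

M has Jordan form
J =
  [-4,  1]
  [ 0, -4]
(up to reordering of blocks).

Per-block formulas:
  For a 2×2 Jordan block J_2(-4): exp(t · J_2(-4)) = e^(-4t)·(I + t·N), where N is the 2×2 nilpotent shift.

After assembling e^{tJ} and conjugating by P, we get:

e^{tM} =
  [exp(-4*t), t*exp(-4*t)]
  [0, exp(-4*t)]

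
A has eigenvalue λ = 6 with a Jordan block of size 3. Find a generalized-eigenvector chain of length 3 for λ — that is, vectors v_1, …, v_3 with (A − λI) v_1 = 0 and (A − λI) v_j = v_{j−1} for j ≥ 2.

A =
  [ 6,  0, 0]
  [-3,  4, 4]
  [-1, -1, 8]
A Jordan chain for λ = 6 of length 3:
v_1 = (0, 2, 1)ᵀ
v_2 = (0, -3, -1)ᵀ
v_3 = (1, 0, 0)ᵀ

Let N = A − (6)·I. We want v_3 with N^3 v_3 = 0 but N^2 v_3 ≠ 0; then v_{j-1} := N · v_j for j = 3, …, 2.

Pick v_3 = (1, 0, 0)ᵀ.
Then v_2 = N · v_3 = (0, -3, -1)ᵀ.
Then v_1 = N · v_2 = (0, 2, 1)ᵀ.

Sanity check: (A − (6)·I) v_1 = (0, 0, 0)ᵀ = 0. ✓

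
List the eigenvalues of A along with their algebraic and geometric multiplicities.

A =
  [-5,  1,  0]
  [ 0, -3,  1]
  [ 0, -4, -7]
λ = -5: alg = 3, geom = 1

Step 1 — factor the characteristic polynomial to read off the algebraic multiplicities:
  χ_A(x) = (x + 5)^3

Step 2 — compute geometric multiplicities via the rank-nullity identity g(λ) = n − rank(A − λI):
  rank(A − (-5)·I) = 2, so dim ker(A − (-5)·I) = n − 2 = 1

Summary:
  λ = -5: algebraic multiplicity = 3, geometric multiplicity = 1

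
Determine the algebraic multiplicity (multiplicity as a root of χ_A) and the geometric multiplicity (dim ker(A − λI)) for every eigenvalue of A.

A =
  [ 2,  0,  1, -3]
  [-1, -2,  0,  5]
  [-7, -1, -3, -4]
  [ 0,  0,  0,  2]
λ = -1: alg = 3, geom = 1; λ = 2: alg = 1, geom = 1

Step 1 — factor the characteristic polynomial to read off the algebraic multiplicities:
  χ_A(x) = (x - 2)*(x + 1)^3

Step 2 — compute geometric multiplicities via the rank-nullity identity g(λ) = n − rank(A − λI):
  rank(A − (-1)·I) = 3, so dim ker(A − (-1)·I) = n − 3 = 1
  rank(A − (2)·I) = 3, so dim ker(A − (2)·I) = n − 3 = 1

Summary:
  λ = -1: algebraic multiplicity = 3, geometric multiplicity = 1
  λ = 2: algebraic multiplicity = 1, geometric multiplicity = 1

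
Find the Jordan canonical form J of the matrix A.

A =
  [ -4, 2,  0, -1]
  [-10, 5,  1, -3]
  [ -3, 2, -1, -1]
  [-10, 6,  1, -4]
J_3(-1) ⊕ J_1(-1)

The characteristic polynomial is
  det(x·I − A) = x^4 + 4*x^3 + 6*x^2 + 4*x + 1 = (x + 1)^4

Eigenvalues and multiplicities (the geometric multiplicity of λ is n − rank(A − λI), which equals the number of Jordan blocks for λ):
  λ = -1: algebraic multiplicity = 4, geometric multiplicity = 2

Determining the block sizes for each eigenvalue:
  λ = -1: with am = 4 and gm = 2, the partition is not yet determined (e.g. several partitions of 4 into 2 parts exist). Let N = A − (-1)·I. Computing rank(N^1) = 2, rank(N^2) = 1, rank(N^3) = 0; the number of blocks of size ≥ j is rank(N^{j−1}) − rank(N^j), giving [2, 1, 1]. So we have 1 block(s) of size 3, 1 block(s) of size 1 → block sizes [3, 1]

Assembling the blocks gives a Jordan form
J =
  [-1,  1,  0,  0]
  [ 0, -1,  1,  0]
  [ 0,  0, -1,  0]
  [ 0,  0,  0, -1]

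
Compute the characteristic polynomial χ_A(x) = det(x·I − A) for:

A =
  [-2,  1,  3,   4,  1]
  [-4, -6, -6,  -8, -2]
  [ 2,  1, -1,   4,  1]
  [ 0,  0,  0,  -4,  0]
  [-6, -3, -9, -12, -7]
x^5 + 20*x^4 + 160*x^3 + 640*x^2 + 1280*x + 1024

Expanding det(x·I − A) (e.g. by cofactor expansion or by noting that A is similar to its Jordan form J, which has the same characteristic polynomial as A) gives
  χ_A(x) = x^5 + 20*x^4 + 160*x^3 + 640*x^2 + 1280*x + 1024
which factors as (x + 4)^5. The eigenvalues (with algebraic multiplicities) are λ = -4 with multiplicity 5.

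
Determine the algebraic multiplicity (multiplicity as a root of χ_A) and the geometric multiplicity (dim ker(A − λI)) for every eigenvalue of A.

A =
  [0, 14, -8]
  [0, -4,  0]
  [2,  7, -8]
λ = -4: alg = 3, geom = 2

Step 1 — factor the characteristic polynomial to read off the algebraic multiplicities:
  χ_A(x) = (x + 4)^3

Step 2 — compute geometric multiplicities via the rank-nullity identity g(λ) = n − rank(A − λI):
  rank(A − (-4)·I) = 1, so dim ker(A − (-4)·I) = n − 1 = 2

Summary:
  λ = -4: algebraic multiplicity = 3, geometric multiplicity = 2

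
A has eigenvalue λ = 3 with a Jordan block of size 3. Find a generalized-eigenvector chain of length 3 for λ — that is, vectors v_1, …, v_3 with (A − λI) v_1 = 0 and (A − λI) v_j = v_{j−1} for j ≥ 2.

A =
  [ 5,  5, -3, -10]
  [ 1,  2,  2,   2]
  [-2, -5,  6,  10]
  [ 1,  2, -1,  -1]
A Jordan chain for λ = 3 of length 3:
v_1 = (5, -1, -5, 2)ᵀ
v_2 = (2, 1, -2, 1)ᵀ
v_3 = (1, 0, 0, 0)ᵀ

Let N = A − (3)·I. We want v_3 with N^3 v_3 = 0 but N^2 v_3 ≠ 0; then v_{j-1} := N · v_j for j = 3, …, 2.

Pick v_3 = (1, 0, 0, 0)ᵀ.
Then v_2 = N · v_3 = (2, 1, -2, 1)ᵀ.
Then v_1 = N · v_2 = (5, -1, -5, 2)ᵀ.

Sanity check: (A − (3)·I) v_1 = (0, 0, 0, 0)ᵀ = 0. ✓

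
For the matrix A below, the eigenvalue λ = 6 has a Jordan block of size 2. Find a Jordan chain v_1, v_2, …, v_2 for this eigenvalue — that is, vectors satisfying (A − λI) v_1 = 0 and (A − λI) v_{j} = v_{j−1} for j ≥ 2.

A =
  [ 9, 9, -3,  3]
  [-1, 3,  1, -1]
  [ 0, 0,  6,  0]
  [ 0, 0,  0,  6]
A Jordan chain for λ = 6 of length 2:
v_1 = (3, -1, 0, 0)ᵀ
v_2 = (1, 0, 0, 0)ᵀ

Let N = A − (6)·I. We want v_2 with N^2 v_2 = 0 but N^1 v_2 ≠ 0; then v_{j-1} := N · v_j for j = 2, …, 2.

Pick v_2 = (1, 0, 0, 0)ᵀ.
Then v_1 = N · v_2 = (3, -1, 0, 0)ᵀ.

Sanity check: (A − (6)·I) v_1 = (0, 0, 0, 0)ᵀ = 0. ✓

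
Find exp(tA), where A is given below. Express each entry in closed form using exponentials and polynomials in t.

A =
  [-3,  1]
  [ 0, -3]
e^{tA} =
  [exp(-3*t), t*exp(-3*t)]
  [0, exp(-3*t)]

Strategy: write A = P · J · P⁻¹ where J is a Jordan canonical form, so e^{tA} = P · e^{tJ} · P⁻¹, and e^{tJ} can be computed block-by-block.

A has Jordan form
J =
  [-3,  1]
  [ 0, -3]
(up to reordering of blocks).

Per-block formulas:
  For a 2×2 Jordan block J_2(-3): exp(t · J_2(-3)) = e^(-3t)·(I + t·N), where N is the 2×2 nilpotent shift.

After assembling e^{tJ} and conjugating by P, we get:

e^{tA} =
  [exp(-3*t), t*exp(-3*t)]
  [0, exp(-3*t)]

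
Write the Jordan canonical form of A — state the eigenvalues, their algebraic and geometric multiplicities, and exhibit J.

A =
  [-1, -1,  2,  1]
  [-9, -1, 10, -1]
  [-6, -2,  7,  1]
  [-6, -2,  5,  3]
J_3(2) ⊕ J_1(2)

The characteristic polynomial is
  det(x·I − A) = x^4 - 8*x^3 + 24*x^2 - 32*x + 16 = (x - 2)^4

Eigenvalues and multiplicities (the geometric multiplicity of λ is n − rank(A − λI), which equals the number of Jordan blocks for λ):
  λ = 2: algebraic multiplicity = 4, geometric multiplicity = 2

Determining the block sizes for each eigenvalue:
  λ = 2: with am = 4 and gm = 2, the partition is not yet determined (e.g. several partitions of 4 into 2 parts exist). Let N = A − (2)·I. Computing rank(N^1) = 2, rank(N^2) = 1, rank(N^3) = 0; the number of blocks of size ≥ j is rank(N^{j−1}) − rank(N^j), giving [2, 1, 1]. So we have 1 block(s) of size 3, 1 block(s) of size 1 → block sizes [3, 1]

Assembling the blocks gives a Jordan form
J =
  [2, 1, 0, 0]
  [0, 2, 1, 0]
  [0, 0, 2, 0]
  [0, 0, 0, 2]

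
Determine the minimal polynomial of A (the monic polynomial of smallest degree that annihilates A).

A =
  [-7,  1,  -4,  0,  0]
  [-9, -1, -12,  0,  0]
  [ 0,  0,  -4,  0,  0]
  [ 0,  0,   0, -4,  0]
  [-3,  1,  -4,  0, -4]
x^2 + 8*x + 16

The characteristic polynomial is χ_A(x) = (x + 4)^5, so the eigenvalues are known. The minimal polynomial is
  m_A(x) = Π_λ (x − λ)^{k_λ}
where k_λ is the size of the *largest* Jordan block for λ (equivalently, the smallest k with (A − λI)^k v = 0 for every generalised eigenvector v of λ).

  λ = -4: largest Jordan block has size 2, contributing (x + 4)^2

So m_A(x) = (x + 4)^2 = x^2 + 8*x + 16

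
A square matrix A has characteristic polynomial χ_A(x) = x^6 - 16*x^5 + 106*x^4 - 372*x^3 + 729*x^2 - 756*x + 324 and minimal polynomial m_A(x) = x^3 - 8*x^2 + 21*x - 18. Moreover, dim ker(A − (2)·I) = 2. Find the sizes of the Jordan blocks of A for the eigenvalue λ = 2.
Block sizes for λ = 2: [1, 1]

Step 1 — from the characteristic polynomial, algebraic multiplicity of λ = 2 is 2. From dim ker(A − (2)·I) = 2, there are exactly 2 Jordan blocks for λ = 2.
Step 2 — from the minimal polynomial, the factor (x − 2) tells us the largest block for λ = 2 has size 1.
Step 3 — with total size 2, 2 blocks, and largest block 1, the block sizes (in nonincreasing order) are [1, 1].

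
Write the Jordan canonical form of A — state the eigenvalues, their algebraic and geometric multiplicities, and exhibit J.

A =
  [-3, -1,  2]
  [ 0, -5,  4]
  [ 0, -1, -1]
J_2(-3) ⊕ J_1(-3)

The characteristic polynomial is
  det(x·I − A) = x^3 + 9*x^2 + 27*x + 27 = (x + 3)^3

Eigenvalues and multiplicities (the geometric multiplicity of λ is n − rank(A − λI), which equals the number of Jordan blocks for λ):
  λ = -3: algebraic multiplicity = 3, geometric multiplicity = 2

Determining the block sizes for each eigenvalue:
  λ = -3: 2 blocks summing to 3 forces exactly one block of size 2 and the rest size 1 → block sizes [2, 1]

Assembling the blocks gives a Jordan form
J =
  [-3,  1,  0]
  [ 0, -3,  0]
  [ 0,  0, -3]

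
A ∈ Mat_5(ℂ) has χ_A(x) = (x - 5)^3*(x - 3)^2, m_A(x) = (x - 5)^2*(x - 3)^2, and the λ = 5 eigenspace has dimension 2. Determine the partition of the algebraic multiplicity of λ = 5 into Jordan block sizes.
Block sizes for λ = 5: [2, 1]

Step 1 — from the characteristic polynomial, algebraic multiplicity of λ = 5 is 3. From dim ker(A − (5)·I) = 2, there are exactly 2 Jordan blocks for λ = 5.
Step 2 — from the minimal polynomial, the factor (x − 5)^2 tells us the largest block for λ = 5 has size 2.
Step 3 — with total size 3, 2 blocks, and largest block 2, the block sizes (in nonincreasing order) are [2, 1].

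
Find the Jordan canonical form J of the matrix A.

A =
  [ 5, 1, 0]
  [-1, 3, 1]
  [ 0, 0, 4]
J_3(4)

The characteristic polynomial is
  det(x·I − A) = x^3 - 12*x^2 + 48*x - 64 = (x - 4)^3

Eigenvalues and multiplicities (the geometric multiplicity of λ is n − rank(A − λI), which equals the number of Jordan blocks for λ):
  λ = 4: algebraic multiplicity = 3, geometric multiplicity = 1

Determining the block sizes for each eigenvalue:
  λ = 4: one block (gm = 1), so the single block has size am = 3 → block sizes [3]

Assembling the blocks gives a Jordan form
J =
  [4, 1, 0]
  [0, 4, 1]
  [0, 0, 4]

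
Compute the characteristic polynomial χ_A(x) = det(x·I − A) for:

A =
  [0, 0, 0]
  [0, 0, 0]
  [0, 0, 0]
x^3

Expanding det(x·I − A) (e.g. by cofactor expansion or by noting that A is similar to its Jordan form J, which has the same characteristic polynomial as A) gives
  χ_A(x) = x^3
which factors as x^3. The eigenvalues (with algebraic multiplicities) are λ = 0 with multiplicity 3.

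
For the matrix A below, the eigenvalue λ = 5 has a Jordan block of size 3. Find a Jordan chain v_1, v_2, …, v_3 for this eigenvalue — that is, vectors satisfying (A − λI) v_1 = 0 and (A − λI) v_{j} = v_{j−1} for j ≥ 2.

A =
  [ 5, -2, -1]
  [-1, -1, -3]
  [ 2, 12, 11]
A Jordan chain for λ = 5 of length 3:
v_1 = (0, 2, -4)ᵀ
v_2 = (-2, -6, 12)ᵀ
v_3 = (0, 1, 0)ᵀ

Let N = A − (5)·I. We want v_3 with N^3 v_3 = 0 but N^2 v_3 ≠ 0; then v_{j-1} := N · v_j for j = 3, …, 2.

Pick v_3 = (0, 1, 0)ᵀ.
Then v_2 = N · v_3 = (-2, -6, 12)ᵀ.
Then v_1 = N · v_2 = (0, 2, -4)ᵀ.

Sanity check: (A − (5)·I) v_1 = (0, 0, 0)ᵀ = 0. ✓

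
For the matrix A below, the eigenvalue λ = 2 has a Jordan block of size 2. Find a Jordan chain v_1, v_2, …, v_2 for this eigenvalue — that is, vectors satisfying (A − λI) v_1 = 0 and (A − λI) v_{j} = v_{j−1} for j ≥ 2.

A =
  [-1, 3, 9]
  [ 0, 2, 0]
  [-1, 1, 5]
A Jordan chain for λ = 2 of length 2:
v_1 = (-3, 0, -1)ᵀ
v_2 = (1, 0, 0)ᵀ

Let N = A − (2)·I. We want v_2 with N^2 v_2 = 0 but N^1 v_2 ≠ 0; then v_{j-1} := N · v_j for j = 2, …, 2.

Pick v_2 = (1, 0, 0)ᵀ.
Then v_1 = N · v_2 = (-3, 0, -1)ᵀ.

Sanity check: (A − (2)·I) v_1 = (0, 0, 0)ᵀ = 0. ✓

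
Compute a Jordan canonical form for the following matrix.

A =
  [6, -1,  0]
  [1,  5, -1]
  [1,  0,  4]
J_3(5)

The characteristic polynomial is
  det(x·I − A) = x^3 - 15*x^2 + 75*x - 125 = (x - 5)^3

Eigenvalues and multiplicities (the geometric multiplicity of λ is n − rank(A − λI), which equals the number of Jordan blocks for λ):
  λ = 5: algebraic multiplicity = 3, geometric multiplicity = 1

Determining the block sizes for each eigenvalue:
  λ = 5: one block (gm = 1), so the single block has size am = 3 → block sizes [3]

Assembling the blocks gives a Jordan form
J =
  [5, 1, 0]
  [0, 5, 1]
  [0, 0, 5]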